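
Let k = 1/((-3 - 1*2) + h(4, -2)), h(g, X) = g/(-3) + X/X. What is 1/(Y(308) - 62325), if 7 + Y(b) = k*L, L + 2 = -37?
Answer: -16/997195 ≈ -1.6045e-5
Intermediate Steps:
h(g, X) = 1 - g/3 (h(g, X) = g*(-⅓) + 1 = -g/3 + 1 = 1 - g/3)
k = -3/16 (k = 1/((-3 - 1*2) + (1 - ⅓*4)) = 1/((-3 - 2) + (1 - 4/3)) = 1/(-5 - ⅓) = 1/(-16/3) = -3/16 ≈ -0.18750)
L = -39 (L = -2 - 37 = -39)
Y(b) = 5/16 (Y(b) = -7 - 3/16*(-39) = -7 + 117/16 = 5/16)
1/(Y(308) - 62325) = 1/(5/16 - 62325) = 1/(-997195/16) = -16/997195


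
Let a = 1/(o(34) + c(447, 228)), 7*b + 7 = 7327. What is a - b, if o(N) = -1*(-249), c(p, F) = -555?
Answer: -2239927/2142 ≈ -1045.7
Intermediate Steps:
b = 7320/7 (b = -1 + (⅐)*7327 = -1 + 7327/7 = 7320/7 ≈ 1045.7)
o(N) = 249
a = -1/306 (a = 1/(249 - 555) = 1/(-306) = -1/306 ≈ -0.0032680)
a - b = -1/306 - 1*7320/7 = -1/306 - 7320/7 = -2239927/2142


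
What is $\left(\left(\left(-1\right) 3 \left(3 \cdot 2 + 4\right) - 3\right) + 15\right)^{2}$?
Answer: $324$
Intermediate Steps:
$\left(\left(\left(-1\right) 3 \left(3 \cdot 2 + 4\right) - 3\right) + 15\right)^{2} = \left(\left(- 3 \left(6 + 4\right) - 3\right) + 15\right)^{2} = \left(\left(\left(-3\right) 10 - 3\right) + 15\right)^{2} = \left(\left(-30 - 3\right) + 15\right)^{2} = \left(-33 + 15\right)^{2} = \left(-18\right)^{2} = 324$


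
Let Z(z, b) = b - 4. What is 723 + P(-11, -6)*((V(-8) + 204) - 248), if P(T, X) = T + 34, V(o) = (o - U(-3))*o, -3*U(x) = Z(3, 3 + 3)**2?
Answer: 2813/3 ≈ 937.67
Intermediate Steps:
Z(z, b) = -4 + b
U(x) = -4/3 (U(x) = -(-4 + (3 + 3))**2/3 = -(-4 + 6)**2/3 = -1/3*2**2 = -1/3*4 = -4/3)
V(o) = o*(4/3 + o) (V(o) = (o - 1*(-4/3))*o = (o + 4/3)*o = (4/3 + o)*o = o*(4/3 + o))
P(T, X) = 34 + T
723 + P(-11, -6)*((V(-8) + 204) - 248) = 723 + (34 - 11)*(((1/3)*(-8)*(4 + 3*(-8)) + 204) - 248) = 723 + 23*(((1/3)*(-8)*(4 - 24) + 204) - 248) = 723 + 23*(((1/3)*(-8)*(-20) + 204) - 248) = 723 + 23*((160/3 + 204) - 248) = 723 + 23*(772/3 - 248) = 723 + 23*(28/3) = 723 + 644/3 = 2813/3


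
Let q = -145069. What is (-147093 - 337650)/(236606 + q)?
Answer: -484743/91537 ≈ -5.2956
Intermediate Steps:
(-147093 - 337650)/(236606 + q) = (-147093 - 337650)/(236606 - 145069) = -484743/91537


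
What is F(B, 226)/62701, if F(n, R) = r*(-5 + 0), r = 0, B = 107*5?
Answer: 0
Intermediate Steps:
B = 535
F(n, R) = 0 (F(n, R) = 0*(-5 + 0) = 0*(-5) = 0)
F(B, 226)/62701 = 0/62701 = 0*(1/62701) = 0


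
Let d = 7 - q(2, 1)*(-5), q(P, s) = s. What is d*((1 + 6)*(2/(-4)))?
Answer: -42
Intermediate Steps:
d = 12 (d = 7 - (-5) = 7 - 1*(-5) = 7 + 5 = 12)
d*((1 + 6)*(2/(-4))) = 12*((1 + 6)*(2/(-4))) = 12*(7*(2*(-¼))) = 12*(7*(-½)) = 12*(-7/2) = -42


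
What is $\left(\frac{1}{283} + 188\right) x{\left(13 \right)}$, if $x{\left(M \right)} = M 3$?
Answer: $\frac{2074995}{283} \approx 7332.1$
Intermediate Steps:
$x{\left(M \right)} = 3 M$
$\left(\frac{1}{283} + 188\right) x{\left(13 \right)} = \left(\frac{1}{283} + 188\right) 3 \cdot 13 = \left(\frac{1}{283} + 188\right) 39 = \frac{53205}{283} \cdot 39 = \frac{2074995}{283}$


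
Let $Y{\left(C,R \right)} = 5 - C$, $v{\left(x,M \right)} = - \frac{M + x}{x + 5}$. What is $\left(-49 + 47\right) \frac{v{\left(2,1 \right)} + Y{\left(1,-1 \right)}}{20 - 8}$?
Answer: $- \frac{25}{42} \approx -0.59524$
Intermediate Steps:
$v{\left(x,M \right)} = - \frac{M + x}{5 + x}$
$\left(-49 + 47\right) \frac{v{\left(2,1 \right)} + Y{\left(1,-1 \right)}}{20 - 8} = \left(-49 + 47\right) \frac{\frac{\left(-1\right) 1 - 2}{5 + 2} + \left(5 - 1\right)}{20 - 8} = - 2 \frac{\frac{-1 - 2}{7} + \left(5 - 1\right)}{12} = - 2 \left(\frac{1}{7} \left(-3\right) + 4\right) \frac{1}{12} = - 2 \left(- \frac{3}{7} + 4\right) \frac{1}{12} = - 2 \cdot \frac{25}{7} \cdot \frac{1}{12} = \left(-2\right) \frac{25}{84} = - \frac{25}{42}$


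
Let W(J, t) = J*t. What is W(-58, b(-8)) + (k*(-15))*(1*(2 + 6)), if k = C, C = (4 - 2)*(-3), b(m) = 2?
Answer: 604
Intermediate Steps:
C = -6 (C = 2*(-3) = -6)
k = -6
W(-58, b(-8)) + (k*(-15))*(1*(2 + 6)) = -58*2 + (-6*(-15))*(1*(2 + 6)) = -116 + 90*(1*8) = -116 + 90*8 = -116 + 720 = 604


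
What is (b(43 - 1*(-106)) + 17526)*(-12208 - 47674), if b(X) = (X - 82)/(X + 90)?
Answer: -250832583842/239 ≈ -1.0495e+9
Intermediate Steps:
b(X) = (-82 + X)/(90 + X)
(b(43 - 1*(-106)) + 17526)*(-12208 - 47674) = ((-82 + (43 - 1*(-106)))/(90 + (43 - 1*(-106))) + 17526)*(-12208 - 47674) = ((-82 + (43 + 106))/(90 + (43 + 106)) + 17526)*(-59882) = ((-82 + 149)/(90 + 149) + 17526)*(-59882) = (67/239 + 17526)*(-59882) = (4188781/239)*(-59882) = -250832583842/239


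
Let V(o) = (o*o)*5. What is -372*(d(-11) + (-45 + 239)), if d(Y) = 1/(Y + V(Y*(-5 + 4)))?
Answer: -7144694/99 ≈ -72169.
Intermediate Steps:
V(o) = 5*o**2 (V(o) = o**2*5 = 5*o**2)
d(Y) = 1/(Y + 5*Y**2) (d(Y) = 1/(Y + 5*(Y*(-5 + 4))**2) = 1/(Y + 5*(Y*(-1))**2) = 1/(Y + 5*(-Y)**2) = 1/(Y + 5*Y**2))
-372*(d(-11) + (-45 + 239)) = -372*(1/((-11)*(1 + 5*(-11))) + (-45 + 239)) = -372*(-1/(11*(1 - 55)) + 194) = -372*(-1/11/(-54) + 194) = -372*(-1/11*(-1/54) + 194) = -372*(1/594 + 194) = -372*115237/594 = -7144694/99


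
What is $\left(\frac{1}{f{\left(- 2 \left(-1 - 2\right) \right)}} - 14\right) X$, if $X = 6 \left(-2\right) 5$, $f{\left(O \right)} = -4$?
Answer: $855$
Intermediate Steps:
$X = -60$ ($X = \left(-12\right) 5 = -60$)
$\left(\frac{1}{f{\left(- 2 \left(-1 - 2\right) \right)}} - 14\right) X = \left(\frac{1}{-4} - 14\right) \left(-60\right) = \left(- \frac{1}{4} - 14\right) \left(-60\right) = \left(- \frac{57}{4}\right) \left(-60\right) = 855$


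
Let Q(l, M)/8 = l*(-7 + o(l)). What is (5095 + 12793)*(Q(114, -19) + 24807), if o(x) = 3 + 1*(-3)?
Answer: 329550624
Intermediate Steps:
o(x) = 0 (o(x) = 3 - 3 = 0)
Q(l, M) = -56*l (Q(l, M) = 8*(l*(-7 + 0)) = 8*(l*(-7)) = 8*(-7*l) = -56*l)
(5095 + 12793)*(Q(114, -19) + 24807) = (5095 + 12793)*(-56*114 + 24807) = 17888*(-6384 + 24807) = 17888*18423 = 329550624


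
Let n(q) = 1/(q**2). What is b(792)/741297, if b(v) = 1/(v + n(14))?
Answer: 196/115073757201 ≈ 1.7033e-9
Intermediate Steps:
n(q) = q**(-2)
b(v) = 1/(1/196 + v) (b(v) = 1/(v + 14**(-2)) = 1/(v + 1/196) = 1/(1/196 + v))
b(792)/741297 = (196/(1 + 196*792))/741297 = (196/(1 + 155232))*(1/741297) = (196/155233)*(1/741297) = 196/115073757201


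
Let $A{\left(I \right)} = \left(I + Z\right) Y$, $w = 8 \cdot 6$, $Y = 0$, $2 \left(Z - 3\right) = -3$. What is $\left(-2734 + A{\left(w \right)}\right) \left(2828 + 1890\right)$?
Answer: $-12899012$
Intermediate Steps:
$Z = \frac{3}{2}$ ($Z = 3 + \frac{1}{2} \left(-3\right) = 3 - \frac{3}{2} = \frac{3}{2} \approx 1.5$)
$w = 48$
$A{\left(I \right)} = 0$ ($A{\left(I \right)} = \left(I + \frac{3}{2}\right) 0 = \left(\frac{3}{2} + I\right) 0 = 0$)
$\left(-2734 + A{\left(w \right)}\right) \left(2828 + 1890\right) = \left(-2734 + 0\right) \left(2828 + 1890\right) = \left(-2734\right) 4718 = -12899012$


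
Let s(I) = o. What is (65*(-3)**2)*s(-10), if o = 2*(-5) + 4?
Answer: -3510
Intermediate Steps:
o = -6 (o = -10 + 4 = -6)
s(I) = -6
(65*(-3)**2)*s(-10) = (65*(-3)**2)*(-6) = (65*9)*(-6) = 585*(-6) = -3510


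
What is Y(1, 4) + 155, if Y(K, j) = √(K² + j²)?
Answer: 155 + √17 ≈ 159.12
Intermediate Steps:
Y(1, 4) + 155 = √(1² + 4²) + 155 = √(1 + 16) + 155 = √17 + 155 = 155 + √17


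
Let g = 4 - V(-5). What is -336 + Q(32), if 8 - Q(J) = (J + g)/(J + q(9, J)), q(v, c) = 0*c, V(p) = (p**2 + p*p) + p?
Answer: -10487/32 ≈ -327.72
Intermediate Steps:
V(p) = p + 2*p**2 (V(p) = (p**2 + p**2) + p = 2*p**2 + p = p + 2*p**2)
q(v, c) = 0
g = -41 (g = 4 - (-5)*(1 + 2*(-5)) = 4 - (-5)*(1 - 10) = 4 - (-5)*(-9) = 4 - 1*45 = 4 - 45 = -41)
Q(J) = 8 - (-41 + J)/J (Q(J) = 8 - (J - 41)/(J + 0) = 8 - (-41 + J)/J)
-336 + Q(32) = -336 + (7 + 41/32) = -336 + 265/32 = -10487/32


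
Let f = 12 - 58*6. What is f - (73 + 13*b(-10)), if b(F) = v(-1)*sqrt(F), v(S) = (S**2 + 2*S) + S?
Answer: -409 + 26*I*sqrt(10) ≈ -409.0 + 82.219*I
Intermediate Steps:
v(S) = S**2 + 3*S
b(F) = -2*sqrt(F) (b(F) = (-(3 - 1))*sqrt(F) = (-1*2)*sqrt(F) = -2*sqrt(F))
f = -336 (f = 12 - 348 = -336)
f - (73 + 13*b(-10)) = -336 - (73 + 13*(-2*I*sqrt(10))) = -336 - (73 - 26*I*sqrt(10)) = -336 + (-73 + 26*I*sqrt(10)) = -409 + 26*I*sqrt(10)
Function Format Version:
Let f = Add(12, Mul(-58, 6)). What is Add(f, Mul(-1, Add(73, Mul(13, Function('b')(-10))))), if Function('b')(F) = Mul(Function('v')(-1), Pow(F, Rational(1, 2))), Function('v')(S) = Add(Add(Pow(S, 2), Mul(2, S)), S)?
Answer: Add(-409, Mul(26, I, Pow(10, Rational(1, 2)))) ≈ Add(-409.00, Mul(82.219, I))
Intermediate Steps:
Function('v')(S) = Add(Pow(S, 2), Mul(3, S))
Function('b')(F) = Mul(-2, Pow(F, Rational(1, 2))) (Function('b')(F) = Mul(Mul(-1, Add(3, -1)), Pow(F, Rational(1, 2))) = Mul(Mul(-1, 2), Pow(F, Rational(1, 2))) = Mul(-2, Pow(F, Rational(1, 2))))
f = -336 (f = Add(12, -348) = -336)
Add(f, Mul(-1, Add(73, Mul(13, Function('b')(-10))))) = Add(-336, Mul(-1, Add(73, Mul(13, Mul(-2, Pow(-10, Rational(1, 2))))))) = Add(-336, Mul(-1, Add(73, Mul(13, Mul(-2, Mul(I, Pow(10, Rational(1, 2)))))))) = Add(-336, Mul(-1, Add(73, Mul(13, Mul(-2, I, Pow(10, Rational(1, 2))))))) = Add(-336, Mul(-1, Add(73, Mul(-26, I, Pow(10, Rational(1, 2)))))) = Add(-336, Add(-73, Mul(26, I, Pow(10, Rational(1, 2))))) = Add(-409, Mul(26, I, Pow(10, Rational(1, 2))))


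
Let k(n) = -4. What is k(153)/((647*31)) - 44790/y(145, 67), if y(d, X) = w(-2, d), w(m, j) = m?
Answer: 449176511/20057 ≈ 22395.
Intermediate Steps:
y(d, X) = -2
k(153)/((647*31)) - 44790/y(145, 67) = -4/(647*31) - 44790/(-2) = -4/20057 - 44790*(-½) = -4*1/20057 + 22395 = -4/20057 + 22395 = 449176511/20057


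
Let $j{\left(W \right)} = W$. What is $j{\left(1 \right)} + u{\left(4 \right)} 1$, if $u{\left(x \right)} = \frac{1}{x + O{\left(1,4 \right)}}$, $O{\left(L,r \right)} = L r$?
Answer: $\frac{9}{8} \approx 1.125$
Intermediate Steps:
$u{\left(x \right)} = \frac{1}{4 + x}$ ($u{\left(x \right)} = \frac{1}{x + 1 \cdot 4} = \frac{1}{x + 4} = \frac{1}{4 + x}$)
$j{\left(1 \right)} + u{\left(4 \right)} 1 = 1 + \frac{1}{4 + 4} \cdot 1 = 1 + \frac{1}{8} \cdot 1 = 1 + \frac{1}{8} = \frac{9}{8}$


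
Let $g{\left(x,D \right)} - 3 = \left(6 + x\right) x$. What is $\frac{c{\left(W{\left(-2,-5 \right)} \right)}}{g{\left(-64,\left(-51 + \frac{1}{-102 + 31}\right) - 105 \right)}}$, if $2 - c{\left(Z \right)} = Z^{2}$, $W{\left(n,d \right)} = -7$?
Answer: $- \frac{47}{3715} \approx -0.012651$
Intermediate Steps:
$c{\left(Z \right)} = 2 - Z^{2}$
$g{\left(x,D \right)} = 3 + x \left(6 + x\right)$ ($g{\left(x,D \right)} = 3 + \left(6 + x\right) x = 3 + x \left(6 + x\right)$)
$\frac{c{\left(W{\left(-2,-5 \right)} \right)}}{g{\left(-64,\left(-51 + \frac{1}{-102 + 31}\right) - 105 \right)}} = \frac{2 - \left(-7\right)^{2}}{3 + \left(-64\right)^{2} + 6 \left(-64\right)} = \frac{2 - 49}{3 + 4096 - 384} = \frac{2 - 49}{3715} = \left(-47\right) \frac{1}{3715} = - \frac{47}{3715}$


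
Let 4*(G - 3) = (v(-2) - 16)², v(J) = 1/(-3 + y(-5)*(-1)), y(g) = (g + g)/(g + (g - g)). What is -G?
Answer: -6861/100 ≈ -68.610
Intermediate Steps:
y(g) = 2 (y(g) = (2*g)/(g + 0) = (2*g)/g = 2)
v(J) = -⅕ (v(J) = 1/(-3 + 2*(-1)) = 1/(-3 - 2) = 1/(-5) = -⅕)
G = 6861/100 (G = 3 + (-⅕ - 16)²/4 = 3 + (-81/5)²/4 = 3 + (¼)*(6561/25) = 3 + 6561/100 = 6861/100 ≈ 68.610)
-G = -1*6861/100 = -6861/100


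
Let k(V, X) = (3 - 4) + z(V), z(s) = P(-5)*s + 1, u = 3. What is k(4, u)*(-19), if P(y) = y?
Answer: 380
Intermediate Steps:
z(s) = 1 - 5*s (z(s) = -5*s + 1 = 1 - 5*s)
k(V, X) = -5*V (k(V, X) = (3 - 4) + (1 - 5*V) = -1 + (1 - 5*V) = -5*V)
k(4, u)*(-19) = -5*4*(-19) = -20*(-19) = 380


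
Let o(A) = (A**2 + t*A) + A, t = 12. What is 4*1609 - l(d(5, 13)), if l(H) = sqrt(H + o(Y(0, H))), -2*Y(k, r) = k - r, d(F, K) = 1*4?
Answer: 6436 - sqrt(34) ≈ 6430.2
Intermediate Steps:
d(F, K) = 4
Y(k, r) = r/2 - k/2 (Y(k, r) = -(k - r)/2 = r/2 - k/2)
o(A) = A**2 + 13*A (o(A) = (A**2 + 12*A) + A = A**2 + 13*A)
l(H) = sqrt(H + H*(13 + H/2)/2) (l(H) = sqrt(H + (H/2 - 1/2*0)*(13 + (H/2 - 1/2*0))) = sqrt(H + (H/2 + 0)*(13 + (H/2 + 0))) = sqrt(H + (H/2)*(13 + H/2)) = sqrt(H + H*(13 + H/2)/2))
4*1609 - l(d(5, 13)) = 4*1609 - sqrt(4*(30 + 4))/2 = 6436 - sqrt(4*34)/2 = 6436 - sqrt(136)/2 = 6436 - 2*sqrt(34)/2 = 6436 - sqrt(34)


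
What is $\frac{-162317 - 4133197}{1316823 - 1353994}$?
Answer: $\frac{4295514}{37171} \approx 115.56$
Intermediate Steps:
$\frac{-162317 - 4133197}{1316823 - 1353994} = - \frac{4295514}{-37171} = \left(-4295514\right) \left(- \frac{1}{37171}\right) = \frac{4295514}{37171}$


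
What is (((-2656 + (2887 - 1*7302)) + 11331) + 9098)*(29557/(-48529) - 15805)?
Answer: -10245992109916/48529 ≈ -2.1113e+8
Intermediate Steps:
(((-2656 + (2887 - 1*7302)) + 11331) + 9098)*(29557/(-48529) - 15805) = (((-2656 + (2887 - 7302)) + 11331) + 9098)*(29557*(-1/48529) - 15805) = (((-2656 - 4415) + 11331) + 9098)*(-29557/48529 - 15805) = ((-7071 + 11331) + 9098)*(-767030402/48529) = (4260 + 9098)*(-767030402/48529) = 13358*(-767030402/48529) = -10245992109916/48529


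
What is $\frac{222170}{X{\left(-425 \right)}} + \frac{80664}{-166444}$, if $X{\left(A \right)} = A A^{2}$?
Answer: $- \frac{311460061924}{638858884375} \approx -0.48753$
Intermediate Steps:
$X{\left(A \right)} = A^{3}$
$\frac{222170}{X{\left(-425 \right)}} + \frac{80664}{-166444} = \frac{222170}{\left(-425\right)^{3}} + \frac{80664}{-166444} = \frac{222170}{-76765625} + 80664 \left(- \frac{1}{166444}\right) = 222170 \left(- \frac{1}{76765625}\right) - \frac{20166}{41611} = - \frac{44434}{15353125} - \frac{20166}{41611} = - \frac{311460061924}{638858884375}$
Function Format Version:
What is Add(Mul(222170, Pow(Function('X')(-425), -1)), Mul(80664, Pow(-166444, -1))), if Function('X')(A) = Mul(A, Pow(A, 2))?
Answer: Rational(-311460061924, 638858884375) ≈ -0.48753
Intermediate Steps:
Function('X')(A) = Pow(A, 3)
Add(Mul(222170, Pow(Function('X')(-425), -1)), Mul(80664, Pow(-166444, -1))) = Add(Mul(222170, Pow(Pow(-425, 3), -1)), Mul(80664, Pow(-166444, -1))) = Add(Mul(222170, Pow(-76765625, -1)), Mul(80664, Rational(-1, 166444))) = Add(Mul(222170, Rational(-1, 76765625)), Rational(-20166, 41611)) = Add(Rational(-44434, 15353125), Rational(-20166, 41611)) = Rational(-311460061924, 638858884375)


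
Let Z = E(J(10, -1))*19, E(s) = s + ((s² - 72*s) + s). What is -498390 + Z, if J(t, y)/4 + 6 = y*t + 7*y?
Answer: -215214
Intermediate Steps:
J(t, y) = -24 + 28*y + 4*t*y (J(t, y) = -24 + 4*(y*t + 7*y) = -24 + 4*(t*y + 7*y) = -24 + 4*(7*y + t*y) = -24 + (28*y + 4*t*y) = -24 + 28*y + 4*t*y)
E(s) = s² - 70*s (E(s) = s + (s² - 71*s) = s² - 70*s)
Z = 283176 (Z = ((-24 + 28*(-1) + 4*10*(-1))*(-70 + (-24 + 28*(-1) + 4*10*(-1))))*19 = ((-24 - 28 - 40)*(-70 + (-24 - 28 - 40)))*19 = -92*(-70 - 92)*19 = -92*(-162)*19 = 14904*19 = 283176)
-498390 + Z = -498390 + 283176 = -215214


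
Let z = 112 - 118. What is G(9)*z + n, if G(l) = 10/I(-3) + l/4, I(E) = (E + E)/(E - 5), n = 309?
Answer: 431/2 ≈ 215.50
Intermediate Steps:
I(E) = 2*E/(-5 + E) (I(E) = (2*E)/(-5 + E) = 2*E/(-5 + E))
z = -6
G(l) = 40/3 + l/4 (G(l) = 10/((2*(-3)/(-5 - 3))) + l/4 = 10/((2*(-3)/(-8))) + l*(¼) = 10/((2*(-3)*(-⅛))) + l/4 = 10/(¾) + l/4 = 10*(4/3) + l/4 = 40/3 + l/4)
G(9)*z + n = (40/3 + (¼)*9)*(-6) + 309 = (40/3 + 9/4)*(-6) + 309 = (187/12)*(-6) + 309 = -187/2 + 309 = 431/2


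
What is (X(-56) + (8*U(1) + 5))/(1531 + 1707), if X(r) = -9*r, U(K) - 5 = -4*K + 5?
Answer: 557/3238 ≈ 0.17202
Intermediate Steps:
U(K) = 10 - 4*K (U(K) = 5 + (-4*K + 5) = 5 + (5 - 4*K) = 10 - 4*K)
(X(-56) + (8*U(1) + 5))/(1531 + 1707) = (-9*(-56) + (8*(10 - 4*1) + 5))/(1531 + 1707) = (504 + (8*(10 - 4) + 5))/3238 = (504 + (8*6 + 5))*(1/3238) = (504 + (48 + 5))*(1/3238) = (504 + 53)*(1/3238) = 557*(1/3238) = 557/3238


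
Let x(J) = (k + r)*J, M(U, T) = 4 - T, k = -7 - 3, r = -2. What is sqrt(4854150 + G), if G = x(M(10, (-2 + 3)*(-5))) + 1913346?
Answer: 18*sqrt(20887) ≈ 2601.4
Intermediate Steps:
k = -10
x(J) = -12*J (x(J) = (-10 - 2)*J = -12*J)
G = 1913238 (G = -12*(4 - (-2 + 3)*(-5)) + 1913346 = -12*(4 - (-5)) + 1913346 = -12*(4 - 1*(-5)) + 1913346 = -12*(4 + 5) + 1913346 = -12*9 + 1913346 = -108 + 1913346 = 1913238)
sqrt(4854150 + G) = sqrt(4854150 + 1913238) = sqrt(6767388) = 18*sqrt(20887)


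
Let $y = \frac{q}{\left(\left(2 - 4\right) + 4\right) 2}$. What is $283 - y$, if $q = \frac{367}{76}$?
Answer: $\frac{85665}{304} \approx 281.79$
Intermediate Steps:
$q = \frac{367}{76}$ ($q = 367 \cdot \frac{1}{76} = \frac{367}{76} \approx 4.8289$)
$y = \frac{367}{304}$ ($y = \frac{367}{76 \left(\left(2 - 4\right) + 4\right) 2} = \frac{367}{76 \left(-2 + 4\right) 2} = \frac{367}{76 \cdot 2 \cdot 2} = \frac{367}{76 \cdot 4} = \frac{367}{76} \cdot \frac{1}{4} = \frac{367}{304} \approx 1.2072$)
$283 - y = 283 - \frac{367}{304} = \frac{85665}{304}$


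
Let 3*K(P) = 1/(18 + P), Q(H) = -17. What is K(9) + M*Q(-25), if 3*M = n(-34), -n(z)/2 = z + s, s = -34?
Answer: -62423/81 ≈ -770.65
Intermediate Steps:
n(z) = 68 - 2*z (n(z) = -2*(z - 34) = -2*(-34 + z) = 68 - 2*z)
K(P) = 1/(3*(18 + P))
M = 136/3 (M = (68 - 2*(-34))/3 = (68 + 68)/3 = (⅓)*136 = 136/3 ≈ 45.333)
K(9) + M*Q(-25) = 1/(3*(18 + 9)) + (136/3)*(-17) = (⅓)/27 - 2312/3 = (⅓)*(1/27) - 2312/3 = 1/81 - 2312/3 = -62423/81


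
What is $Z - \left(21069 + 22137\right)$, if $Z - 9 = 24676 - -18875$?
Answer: $354$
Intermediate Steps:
$Z = 43560$ ($Z = 9 + \left(24676 - -18875\right) = 9 + \left(24676 + 18875\right) = 9 + 43551 = 43560$)
$Z - \left(21069 + 22137\right) = 43560 - \left(21069 + 22137\right) = 43560 - 43206 = 354$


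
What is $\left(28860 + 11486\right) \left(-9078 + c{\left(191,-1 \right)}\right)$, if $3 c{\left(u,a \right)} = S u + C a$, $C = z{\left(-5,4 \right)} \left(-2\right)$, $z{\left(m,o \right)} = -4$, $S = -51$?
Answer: $- \frac{1492116118}{3} \approx -4.9737 \cdot 10^{8}$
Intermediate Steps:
$C = 8$ ($C = \left(-4\right) \left(-2\right) = 8$)
$c{\left(u,a \right)} = - 17 u + \frac{8 a}{3}$ ($c{\left(u,a \right)} = \frac{- 51 u + 8 a}{3} = - 17 u + \frac{8 a}{3}$)
$\left(28860 + 11486\right) \left(-9078 + c{\left(191,-1 \right)}\right) = \left(28860 + 11486\right) \left(-9078 + \left(\left(-17\right) 191 + \frac{8}{3} \left(-1\right)\right)\right) = 40346 \left(-9078 - \frac{9749}{3}\right) = 40346 \left(- \frac{36983}{3}\right) = - \frac{1492116118}{3}$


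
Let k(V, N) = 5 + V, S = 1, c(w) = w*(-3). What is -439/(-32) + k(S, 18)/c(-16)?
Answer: 443/32 ≈ 13.844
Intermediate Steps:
c(w) = -3*w
-439/(-32) + k(S, 18)/c(-16) = -439/(-32) + (5 + 1)/((-3*(-16))) = -439*(-1/32) + 6/48 = 439/32 + 6*(1/48) = 439/32 + ⅛ = 443/32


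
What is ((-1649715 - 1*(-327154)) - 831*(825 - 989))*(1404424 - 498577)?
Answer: -1074585461619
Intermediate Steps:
((-1649715 - 1*(-327154)) - 831*(825 - 989))*(1404424 - 498577) = ((-1649715 + 327154) - 831*(-164))*905847 = (-1322561 + 136284)*905847 = -1186277*905847 = -1074585461619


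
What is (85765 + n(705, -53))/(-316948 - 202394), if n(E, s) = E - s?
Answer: -28841/173114 ≈ -0.16660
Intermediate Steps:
(85765 + n(705, -53))/(-316948 - 202394) = (85765 + (705 - 1*(-53)))/(-316948 - 202394) = (85765 + (705 + 53))/(-519342) = (85765 + 758)*(-1/519342) = 86523*(-1/519342) = -28841/173114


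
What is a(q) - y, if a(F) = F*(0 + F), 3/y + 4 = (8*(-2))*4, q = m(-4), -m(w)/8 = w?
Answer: 69635/68 ≈ 1024.0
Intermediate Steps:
m(w) = -8*w
q = 32 (q = -8*(-4) = 32)
y = -3/68 (y = 3/(-4 + (8*(-2))*4) = 3/(-4 - 16*4) = 3/(-4 - 64) = 3/(-68) = 3*(-1/68) = -3/68 ≈ -0.044118)
a(F) = F**2 (a(F) = F*F = F**2)
a(q) - y = 32**2 - 1*(-3/68) = 1024 + 3/68 = 69635/68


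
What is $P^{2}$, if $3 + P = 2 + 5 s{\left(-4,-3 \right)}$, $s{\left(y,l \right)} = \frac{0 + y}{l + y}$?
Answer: $\frac{169}{49} \approx 3.449$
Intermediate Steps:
$s{\left(y,l \right)} = \frac{y}{l + y}$
$P = \frac{13}{7}$ ($P = -3 + \left(2 + 5 \left(- \frac{4}{-3 - 4}\right)\right) = -3 + \left(2 + 5 \left(- \frac{4}{-7}\right)\right) = -3 + \left(2 + 5 \left(\left(-4\right) \left(- \frac{1}{7}\right)\right)\right) = -3 + \left(2 + 5 \cdot \frac{4}{7}\right) = -3 + \left(2 + \frac{20}{7}\right) = -3 + \frac{34}{7} = \frac{13}{7} \approx 1.8571$)
$P^{2} = \left(\frac{13}{7}\right)^{2} = \frac{169}{49}$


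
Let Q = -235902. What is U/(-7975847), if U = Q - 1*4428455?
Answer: 4664357/7975847 ≈ 0.58481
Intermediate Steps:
U = -4664357 (U = -235902 - 1*4428455 = -235902 - 4428455 = -4664357)
U/(-7975847) = -4664357/(-7975847) = -4664357*(-1/7975847) = 4664357/7975847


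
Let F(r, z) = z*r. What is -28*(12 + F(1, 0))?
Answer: -336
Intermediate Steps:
F(r, z) = r*z
-28*(12 + F(1, 0)) = -28*(12 + 1*0) = -28*(12 + 0) = -28*12 = -336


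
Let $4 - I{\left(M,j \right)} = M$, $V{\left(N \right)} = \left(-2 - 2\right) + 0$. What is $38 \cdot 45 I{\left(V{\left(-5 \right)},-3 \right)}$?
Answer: $13680$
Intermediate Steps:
$V{\left(N \right)} = -4$ ($V{\left(N \right)} = -4 + 0 = -4$)
$I{\left(M,j \right)} = 4 - M$
$38 \cdot 45 I{\left(V{\left(-5 \right)},-3 \right)} = 38 \cdot 45 \left(4 - -4\right) = 1710 \left(4 + 4\right) = 1710 \cdot 8 = 13680$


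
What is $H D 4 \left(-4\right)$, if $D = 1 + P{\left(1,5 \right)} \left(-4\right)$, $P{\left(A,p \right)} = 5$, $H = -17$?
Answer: $-5168$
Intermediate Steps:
$D = -19$ ($D = 1 + 5 \left(-4\right) = 1 - 20 = -19$)
$H D 4 \left(-4\right) = \left(-17\right) \left(-19\right) 4 \left(-4\right) = 323 \left(-16\right) = -5168$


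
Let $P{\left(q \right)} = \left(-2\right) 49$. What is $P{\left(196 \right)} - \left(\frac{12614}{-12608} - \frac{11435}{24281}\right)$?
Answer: $- \frac{14775381045}{153067424} \approx -96.529$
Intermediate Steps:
$P{\left(q \right)} = -98$
$P{\left(196 \right)} - \left(\frac{12614}{-12608} - \frac{11435}{24281}\right) = -98 - \left(\frac{12614}{-12608} - \frac{11435}{24281}\right) = -98 - \left(12614 \left(- \frac{1}{12608}\right) - \frac{11435}{24281}\right) = -98 - \left(- \frac{6307}{6304} - \frac{11435}{24281}\right) = -98 - - \frac{225226507}{153067424} = -98 + \frac{225226507}{153067424} = - \frac{14775381045}{153067424}$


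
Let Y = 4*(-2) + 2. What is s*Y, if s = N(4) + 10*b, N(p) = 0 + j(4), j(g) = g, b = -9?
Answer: 516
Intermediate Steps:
N(p) = 4 (N(p) = 0 + 4 = 4)
Y = -6 (Y = -8 + 2 = -6)
s = -86 (s = 4 + 10*(-9) = 4 - 90 = -86)
s*Y = -86*(-6) = 516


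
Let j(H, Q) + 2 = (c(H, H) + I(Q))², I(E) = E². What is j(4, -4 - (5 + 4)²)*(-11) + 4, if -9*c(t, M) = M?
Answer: -46505032745/81 ≈ -5.7414e+8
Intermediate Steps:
c(t, M) = -M/9
j(H, Q) = -2 + (Q² - H/9)² (j(H, Q) = -2 + (-H/9 + Q²)² = -2 + (Q² - H/9)²)
j(4, -4 - (5 + 4)²)*(-11) + 4 = (-2 + (4 - 9*(-4 - (5 + 4)²)²)²/81)*(-11) + 4 = (-2 + (4 - 9*(-4 - 1*9²)²)²/81)*(-11) + 4 = (-2 + (4 - 9*(-4 - 1*81)²)²/81)*(-11) + 4 = (-2 + (4 - 9*(-4 - 81)²)²/81)*(-11) + 4 = (-2 + (4 - 9*(-85)²)²/81)*(-11) + 4 = (-2 + (4 - 9*7225)²/81)*(-11) + 4 = (-2 + (4 - 65025)²/81)*(-11) + 4 = (-2 + (1/81)*(-65021)²)*(-11) + 4 = (-2 + (1/81)*4227730441)*(-11) + 4 = (-2 + 4227730441/81)*(-11) + 4 = (4227730279/81)*(-11) + 4 = -46505033069/81 + 4 = -46505032745/81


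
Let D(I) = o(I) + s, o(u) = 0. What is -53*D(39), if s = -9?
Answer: 477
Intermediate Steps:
D(I) = -9 (D(I) = 0 - 9 = -9)
-53*D(39) = -53*(-9) = 477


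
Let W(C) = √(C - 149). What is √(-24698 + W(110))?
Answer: √(-24698 + I*√39) ≈ 0.02 + 157.16*I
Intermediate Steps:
W(C) = √(-149 + C)
√(-24698 + W(110)) = √(-24698 + √(-149 + 110)) = √(-24698 + √(-39)) = √(-24698 + I*√39)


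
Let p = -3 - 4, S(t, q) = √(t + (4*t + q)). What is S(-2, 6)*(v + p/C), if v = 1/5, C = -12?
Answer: 47*I/30 ≈ 1.5667*I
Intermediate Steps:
S(t, q) = √(q + 5*t) (S(t, q) = √(t + (q + 4*t)) = √(q + 5*t))
p = -7
v = ⅕ ≈ 0.20000
S(-2, 6)*(v + p/C) = √(6 + 5*(-2))*(⅕ - 7/(-12)) = √(6 - 10)*(⅕ - 7*(-1/12)) = √(-4)*(⅕ + 7/12) = (2*I)*(47/60) = 47*I/30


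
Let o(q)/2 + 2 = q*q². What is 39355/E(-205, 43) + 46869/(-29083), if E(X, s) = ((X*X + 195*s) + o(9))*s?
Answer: -103380432623/64859510616 ≈ -1.5939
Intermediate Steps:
o(q) = -4 + 2*q³ (o(q) = -4 + 2*(q*q²) = -4 + 2*q³)
E(X, s) = s*(1454 + X² + 195*s) (E(X, s) = ((X*X + 195*s) + (-4 + 2*9³))*s = ((X² + 195*s) + (-4 + 2*729))*s = ((X² + 195*s) + (-4 + 1458))*s = ((X² + 195*s) + 1454)*s = (1454 + X² + 195*s)*s = s*(1454 + X² + 195*s))
39355/E(-205, 43) + 46869/(-29083) = 39355/((43*(1454 + (-205)² + 195*43))) + 46869/(-29083) = 39355/((43*(1454 + 42025 + 8385))) + 46869*(-1/29083) = 39355/((43*51864)) - 46869/29083 = 39355/2230152 - 46869/29083 = -103380432623/64859510616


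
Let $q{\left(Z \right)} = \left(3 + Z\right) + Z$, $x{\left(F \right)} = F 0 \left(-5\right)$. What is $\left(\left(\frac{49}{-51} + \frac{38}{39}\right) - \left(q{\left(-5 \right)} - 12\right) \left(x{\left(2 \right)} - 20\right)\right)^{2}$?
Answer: $\frac{7052136529}{48841} \approx 1.4439 \cdot 10^{5}$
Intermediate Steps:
$x{\left(F \right)} = 0$ ($x{\left(F \right)} = 0 \left(-5\right) = 0$)
$q{\left(Z \right)} = 3 + 2 Z$
$\left(\left(\frac{49}{-51} + \frac{38}{39}\right) - \left(q{\left(-5 \right)} - 12\right) \left(x{\left(2 \right)} - 20\right)\right)^{2} = \left(\left(\frac{49}{-51} + \frac{38}{39}\right) - \left(\left(3 + 2 \left(-5\right)\right) - 12\right) \left(0 - 20\right)\right)^{2} = \left(\left(49 \left(- \frac{1}{51}\right) + 38 \cdot \frac{1}{39}\right) - \left(\left(3 - 10\right) - 12\right) \left(-20\right)\right)^{2} = \left(\left(- \frac{49}{51} + \frac{38}{39}\right) - \left(-7 - 12\right) \left(-20\right)\right)^{2} = \left(\frac{3}{221} - \left(-19\right) \left(-20\right)\right)^{2} = \left(\frac{3}{221} - 380\right)^{2} = \left(- \frac{83977}{221}\right)^{2} = \frac{7052136529}{48841}$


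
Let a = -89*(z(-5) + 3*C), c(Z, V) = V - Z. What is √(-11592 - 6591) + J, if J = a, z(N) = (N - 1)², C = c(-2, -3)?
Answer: -2937 + I*√18183 ≈ -2937.0 + 134.84*I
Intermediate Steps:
C = -1 (C = -3 - 1*(-2) = -3 + 2 = -1)
z(N) = (-1 + N)²
a = -2937 (a = -89*((-1 - 5)² + 3*(-1)) = -89*((-6)² - 3) = -89*(36 - 3) = -89*33 = -2937)
J = -2937
√(-11592 - 6591) + J = √(-11592 - 6591) - 2937 = √(-18183) - 2937 = I*√18183 - 2937 = -2937 + I*√18183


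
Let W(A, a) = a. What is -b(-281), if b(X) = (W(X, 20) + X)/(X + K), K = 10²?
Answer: -261/181 ≈ -1.4420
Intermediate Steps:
K = 100
b(X) = (20 + X)/(100 + X) (b(X) = (20 + X)/(X + 100) = (20 + X)/(100 + X))
-b(-281) = -(20 - 281)/(100 - 281) = -(-261)/(-181) = -(-1)*(-261)/181 = -1*261/181 = -261/181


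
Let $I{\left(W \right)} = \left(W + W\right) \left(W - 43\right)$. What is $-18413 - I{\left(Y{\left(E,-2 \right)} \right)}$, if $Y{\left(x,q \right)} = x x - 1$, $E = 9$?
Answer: $-24333$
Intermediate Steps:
$Y{\left(x,q \right)} = -1 + x^{2}$ ($Y{\left(x,q \right)} = x^{2} - 1 = -1 + x^{2}$)
$I{\left(W \right)} = 2 W \left(-43 + W\right)$
$-18413 - I{\left(Y{\left(E,-2 \right)} \right)} = -18413 - 2 \left(-1 + 9^{2}\right) \left(-43 - \left(1 - 9^{2}\right)\right) = -18413 - 2 \left(-1 + 81\right) \left(-43 + \left(-1 + 81\right)\right) = -18413 - 2 \cdot 80 \left(-43 + 80\right) = -18413 - 2 \cdot 80 \cdot 37 = -18413 - 5920 = -24333$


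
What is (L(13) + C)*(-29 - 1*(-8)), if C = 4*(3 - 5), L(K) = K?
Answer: -105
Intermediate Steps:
C = -8 (C = 4*(-2) = -8)
(L(13) + C)*(-29 - 1*(-8)) = (13 - 8)*(-29 - 1*(-8)) = 5*(-29 + 8) = 5*(-21) = -105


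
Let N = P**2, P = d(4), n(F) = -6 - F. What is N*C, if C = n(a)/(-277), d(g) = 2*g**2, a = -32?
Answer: -26624/277 ≈ -96.115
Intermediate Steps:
P = 32 (P = 2*4**2 = 2*16 = 32)
C = -26/277 (C = (-6 - 1*(-32))/(-277) = (-6 + 32)*(-1/277) = 26*(-1/277) = -26/277 ≈ -0.093863)
N = 1024 (N = 32**2 = 1024)
N*C = 1024*(-26/277) = -26624/277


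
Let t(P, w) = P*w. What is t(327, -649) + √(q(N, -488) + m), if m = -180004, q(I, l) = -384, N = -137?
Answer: -212223 + 2*I*√45097 ≈ -2.1222e+5 + 424.72*I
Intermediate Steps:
t(327, -649) + √(q(N, -488) + m) = 327*(-649) + √(-384 - 180004) = -212223 + √(-180388) = -212223 + 2*I*√45097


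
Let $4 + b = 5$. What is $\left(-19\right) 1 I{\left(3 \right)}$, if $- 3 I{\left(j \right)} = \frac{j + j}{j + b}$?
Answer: $\frac{19}{2} \approx 9.5$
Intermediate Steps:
$b = 1$ ($b = -4 + 5 = 1$)
$I{\left(j \right)} = - \frac{2 j}{3 \left(1 + j\right)}$ ($I{\left(j \right)} = - \frac{\left(j + j\right) \frac{1}{j + 1}}{3} = - \frac{2 j \frac{1}{1 + j}}{3} = - \frac{2 j}{3 \left(1 + j\right)}$)
$\left(-19\right) 1 I{\left(3 \right)} = \left(-19\right) 1 \left(\left(-2\right) 3 \frac{1}{3 + 3 \cdot 3}\right) = - 19 \left(\left(-2\right) 3 \frac{1}{3 + 9}\right) = - 19 \left(\left(-2\right) 3 \cdot \frac{1}{12}\right) = \left(-19\right) \left(- \frac{1}{2}\right) = \frac{19}{2}$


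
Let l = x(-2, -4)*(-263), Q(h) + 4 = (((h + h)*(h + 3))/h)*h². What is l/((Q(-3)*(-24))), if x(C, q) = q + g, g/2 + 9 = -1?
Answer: 263/4 ≈ 65.750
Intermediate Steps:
g = -20 (g = -18 + 2*(-1) = -18 - 2 = -20)
x(C, q) = -20 + q (x(C, q) = q - 20 = -20 + q)
Q(h) = -4 + h²*(6 + 2*h) (Q(h) = -4 + (((h + h)*(h + 3))/h)*h² = -4 + (((2*h)*(3 + h))/h)*h² = -4 + ((2*h*(3 + h))/h)*h² = -4 + (6 + 2*h)*h² = -4 + h²*(6 + 2*h))
l = 6312 (l = (-20 - 4)*(-263) = -24*(-263) = 6312)
l/((Q(-3)*(-24))) = 6312/(((-4 + 2*(-3)³ + 6*(-3)²)*(-24))) = 6312/(((-4 + 2*(-27) + 6*9)*(-24))) = 6312/(((-4 - 54 + 54)*(-24))) = 6312/((-4*(-24))) = 6312/96 = 6312*(1/96) = 263/4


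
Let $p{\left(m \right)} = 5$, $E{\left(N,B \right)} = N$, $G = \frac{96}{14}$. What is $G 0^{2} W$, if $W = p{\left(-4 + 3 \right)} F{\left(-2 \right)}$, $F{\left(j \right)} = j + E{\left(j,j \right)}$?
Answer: $0$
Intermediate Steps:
$G = \frac{48}{7}$ ($G = 96 \cdot \frac{1}{14} = \frac{48}{7} \approx 6.8571$)
$F{\left(j \right)} = 2 j$ ($F{\left(j \right)} = j + j = 2 j$)
$W = -20$ ($W = 5 \cdot 2 \left(-2\right) = 5 \left(-4\right) = -20$)
$G 0^{2} W = \frac{48 \cdot 0^{2}}{7} \left(-20\right) = \frac{48}{7} \cdot 0 \left(-20\right) = 0 \left(-20\right) = 0$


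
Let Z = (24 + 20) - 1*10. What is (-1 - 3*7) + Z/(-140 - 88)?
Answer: -2525/114 ≈ -22.149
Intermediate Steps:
Z = 34 (Z = 44 - 10 = 34)
(-1 - 3*7) + Z/(-140 - 88) = (-1 - 3*7) + 34/(-140 - 88) = (-1 - 21) + 34/(-228) = -22 - 1/228*34 = -22 - 17/114 = -2525/114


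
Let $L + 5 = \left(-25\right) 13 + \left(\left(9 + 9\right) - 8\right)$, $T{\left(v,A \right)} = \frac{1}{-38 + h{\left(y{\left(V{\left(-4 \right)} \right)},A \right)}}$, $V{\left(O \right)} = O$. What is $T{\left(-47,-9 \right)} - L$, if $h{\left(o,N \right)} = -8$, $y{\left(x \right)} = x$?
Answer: $\frac{14719}{46} \approx 319.98$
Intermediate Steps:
$T{\left(v,A \right)} = - \frac{1}{46}$ ($T{\left(v,A \right)} = \frac{1}{-38 - 8} = \frac{1}{-46} = - \frac{1}{46}$)
$L = -320$ ($L = -5 + \left(\left(-25\right) 13 + \left(\left(9 + 9\right) - 8\right)\right) = -5 + \left(-325 + \left(18 - 8\right)\right) = -5 + \left(-325 + 10\right) = -5 - 315 = -320$)
$T{\left(-47,-9 \right)} - L = - \frac{1}{46} - -320 = - \frac{1}{46} + 320 = \frac{14719}{46}$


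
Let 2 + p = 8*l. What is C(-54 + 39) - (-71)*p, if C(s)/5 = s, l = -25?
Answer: -14417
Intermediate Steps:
C(s) = 5*s
p = -202 (p = -2 + 8*(-25) = -2 - 200 = -202)
C(-54 + 39) - (-71)*p = 5*(-54 + 39) - (-71)*(-202) = 5*(-15) - 1*14342 = -75 - 14342 = -14417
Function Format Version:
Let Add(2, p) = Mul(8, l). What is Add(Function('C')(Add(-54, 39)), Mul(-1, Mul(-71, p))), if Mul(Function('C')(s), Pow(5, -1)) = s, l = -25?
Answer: -14417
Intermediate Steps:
Function('C')(s) = Mul(5, s)
p = -202 (p = Add(-2, Mul(8, -25)) = Add(-2, -200) = -202)
Add(Function('C')(Add(-54, 39)), Mul(-1, Mul(-71, p))) = Add(Mul(5, Add(-54, 39)), Mul(-1, Mul(-71, -202))) = Add(Mul(5, -15), Mul(-1, 14342)) = Add(-75, -14342) = -14417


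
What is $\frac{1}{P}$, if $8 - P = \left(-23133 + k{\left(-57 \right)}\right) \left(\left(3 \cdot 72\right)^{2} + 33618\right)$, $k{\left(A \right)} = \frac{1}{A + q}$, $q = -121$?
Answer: $\frac{89}{165271122187} \approx 5.3851 \cdot 10^{-10}$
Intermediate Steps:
$k{\left(A \right)} = \frac{1}{-121 + A}$ ($k{\left(A \right)} = \frac{1}{A - 121} = \frac{1}{-121 + A}$)
$P = \frac{165271122187}{89}$ ($P = 8 - \left(-23133 + \frac{1}{-121 - 57}\right) \left(\left(3 \cdot 72\right)^{2} + 33618\right) = 8 - \left(-23133 + \frac{1}{-178}\right) \left(216^{2} + 33618\right) = 8 - \left(-23133 - \frac{1}{178}\right) \left(46656 + 33618\right) = 8 - \left(- \frac{4117675}{178}\right) 80274 = 8 - - \frac{165271121475}{89} = 8 + \frac{165271121475}{89} = \frac{165271122187}{89} \approx 1.857 \cdot 10^{9}$)
$\frac{1}{P} = \frac{1}{\frac{165271122187}{89}} = \frac{89}{165271122187}$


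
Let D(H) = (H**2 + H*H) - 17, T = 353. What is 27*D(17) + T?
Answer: 15500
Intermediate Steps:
D(H) = -17 + 2*H**2 (D(H) = (H**2 + H**2) - 17 = 2*H**2 - 17 = -17 + 2*H**2)
27*D(17) + T = 27*(-17 + 2*17**2) + 353 = 27*(-17 + 2*289) + 353 = 27*(-17 + 578) + 353 = 27*561 + 353 = 15147 + 353 = 15500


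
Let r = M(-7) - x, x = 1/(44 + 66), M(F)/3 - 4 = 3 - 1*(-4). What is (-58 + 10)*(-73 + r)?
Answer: 105624/55 ≈ 1920.4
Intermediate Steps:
M(F) = 33 (M(F) = 12 + 3*(3 - 1*(-4)) = 12 + 3*(3 + 4) = 12 + 3*7 = 12 + 21 = 33)
x = 1/110 ≈ 0.0090909
r = 3629/110 (r = 33 - 1*1/110 = 33 - 1/110 = 3629/110 ≈ 32.991)
(-58 + 10)*(-73 + r) = (-58 + 10)*(-73 + 3629/110) = -48*(-4401/110) = 105624/55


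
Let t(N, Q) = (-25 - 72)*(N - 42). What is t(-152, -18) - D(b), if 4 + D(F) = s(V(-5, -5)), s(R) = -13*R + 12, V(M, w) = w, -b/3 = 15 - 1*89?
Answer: 18745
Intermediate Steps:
t(N, Q) = 4074 - 97*N (t(N, Q) = -97*(-42 + N) = 4074 - 97*N)
b = 222 (b = -3*(15 - 1*89) = -3*(15 - 89) = -3*(-74) = 222)
s(R) = 12 - 13*R
D(F) = 73 (D(F) = -4 + (12 - 13*(-5)) = -4 + (12 + 65) = -4 + 77 = 73)
t(-152, -18) - D(b) = (4074 - 97*(-152)) - 1*73 = (4074 + 14744) - 73 = 18818 - 73 = 18745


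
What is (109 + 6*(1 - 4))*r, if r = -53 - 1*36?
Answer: -8099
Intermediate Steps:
r = -89 (r = -53 - 36 = -89)
(109 + 6*(1 - 4))*r = (109 + 6*(1 - 4))*(-89) = (109 + 6*(-3))*(-89) = (109 - 18)*(-89) = 91*(-89) = -8099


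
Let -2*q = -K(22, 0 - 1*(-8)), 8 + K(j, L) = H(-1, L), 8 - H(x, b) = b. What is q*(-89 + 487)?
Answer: -1592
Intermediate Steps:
H(x, b) = 8 - b
K(j, L) = -L (K(j, L) = -8 + (8 - L) = -L)
q = -4 (q = -(-1)*(-(0 - 1*(-8)))/2 = -(-1)*(-(0 + 8))/2 = -(-1)*(-1*8)/2 = -(-1)*(-8)/2 = -1/2*8 = -4)
q*(-89 + 487) = -4*(-89 + 487) = -4*398 = -1592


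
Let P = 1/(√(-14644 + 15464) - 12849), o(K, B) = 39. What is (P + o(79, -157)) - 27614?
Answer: -4552521688924/165095981 - 2*√205/165095981 ≈ -27575.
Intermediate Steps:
P = 1/(-12849 + 2*√205) (P = 1/(√820 - 12849) = 1/(2*√205 - 12849) = 1/(-12849 + 2*√205) ≈ -7.8001e-5)
(P + o(79, -157)) - 27614 = ((-12849/165095981 - 2*√205/165095981) + 39) - 27614 = (6438730410/165095981 - 2*√205/165095981) - 27614 = -4552521688924/165095981 - 2*√205/165095981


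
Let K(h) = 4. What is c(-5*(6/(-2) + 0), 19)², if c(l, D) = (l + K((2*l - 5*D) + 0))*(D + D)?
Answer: 521284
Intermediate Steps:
c(l, D) = 2*D*(4 + l) (c(l, D) = (l + 4)*(D + D) = (4 + l)*(2*D) = 2*D*(4 + l))
c(-5*(6/(-2) + 0), 19)² = (2*19*(4 - 5*(6/(-2) + 0)))² = (2*19*(4 - 5*(6*(-½) + 0)))² = (2*19*(4 - 5*(-3 + 0)))² = (2*19*(4 - 5*(-3)))² = (2*19*(4 + 15))² = (2*19*19)² = 722² = 521284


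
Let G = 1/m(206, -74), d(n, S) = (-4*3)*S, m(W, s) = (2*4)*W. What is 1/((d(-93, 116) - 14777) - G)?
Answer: -1648/26646513 ≈ -6.1847e-5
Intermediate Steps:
m(W, s) = 8*W
d(n, S) = -12*S
G = 1/1648 (G = 1/(8*206) = 1/1648 ≈ 0.00060680)
1/((d(-93, 116) - 14777) - G) = 1/((-12*116 - 14777) - 1*1/1648) = 1/((-1392 - 14777) - 1/1648) = 1/(-16169 - 1/1648) = 1/(-26646513/1648) = -1648/26646513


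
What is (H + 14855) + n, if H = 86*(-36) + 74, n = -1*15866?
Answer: -4033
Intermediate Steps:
n = -15866
H = -3022 (H = -3096 + 74 = -3022)
(H + 14855) + n = (-3022 + 14855) - 15866 = 11833 - 15866 = -4033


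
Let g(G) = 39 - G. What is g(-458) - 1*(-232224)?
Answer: 232721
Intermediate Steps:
g(-458) - 1*(-232224) = (39 - 1*(-458)) - 1*(-232224) = (39 + 458) + 232224 = 497 + 232224 = 232721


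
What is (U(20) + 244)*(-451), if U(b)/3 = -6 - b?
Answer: -74866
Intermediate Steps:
U(b) = -18 - 3*b (U(b) = 3*(-6 - b) = -18 - 3*b)
(U(20) + 244)*(-451) = ((-18 - 3*20) + 244)*(-451) = ((-18 - 60) + 244)*(-451) = (-78 + 244)*(-451) = 166*(-451) = -74866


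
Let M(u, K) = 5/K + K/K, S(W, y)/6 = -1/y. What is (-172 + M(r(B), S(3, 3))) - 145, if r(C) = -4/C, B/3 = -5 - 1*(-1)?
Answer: -637/2 ≈ -318.50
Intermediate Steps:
B = -12 (B = 3*(-5 - 1*(-1)) = 3*(-5 + 1) = 3*(-4) = -12)
S(W, y) = -6/y (S(W, y) = 6*(-1/y) = -6/y)
M(u, K) = 1 + 5/K (M(u, K) = 5/K + 1 = 1 + 5/K)
(-172 + M(r(B), S(3, 3))) - 145 = (-172 + (5 - 6/3)/((-6/3))) - 145 = (-172 + (5 - 6*⅓)/((-6*⅓))) - 145 = (-172 + (5 - 2)/(-2)) - 145 = (-172 - ½*3) - 145 = (-172 - 3/2) - 145 = -347/2 - 145 = -637/2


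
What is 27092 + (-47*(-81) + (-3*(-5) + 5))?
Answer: 30919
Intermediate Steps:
27092 + (-47*(-81) + (-3*(-5) + 5)) = 27092 + (3807 + (15 + 5)) = 27092 + (3807 + 20) = 27092 + 3827 = 30919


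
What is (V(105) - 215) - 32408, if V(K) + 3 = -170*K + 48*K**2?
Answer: 478724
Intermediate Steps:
V(K) = -3 - 170*K + 48*K**2 (V(K) = -3 + (-170*K + 48*K**2) = -3 - 170*K + 48*K**2)
(V(105) - 215) - 32408 = ((-3 - 170*105 + 48*105**2) - 215) - 32408 = ((-3 - 17850 + 48*11025) - 215) - 32408 = ((-3 - 17850 + 529200) - 215) - 32408 = (511347 - 215) - 32408 = 511132 - 32408 = 478724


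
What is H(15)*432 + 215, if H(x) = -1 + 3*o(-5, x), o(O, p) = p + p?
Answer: 38663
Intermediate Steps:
o(O, p) = 2*p
H(x) = -1 + 6*x (H(x) = -1 + 3*(2*x) = -1 + 6*x)
H(15)*432 + 215 = (-1 + 6*15)*432 + 215 = (-1 + 90)*432 + 215 = 89*432 + 215 = 38448 + 215 = 38663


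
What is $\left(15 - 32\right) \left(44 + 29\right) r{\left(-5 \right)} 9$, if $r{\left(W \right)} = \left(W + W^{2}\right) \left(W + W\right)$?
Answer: $2233800$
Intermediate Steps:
$r{\left(W \right)} = 2 W \left(W + W^{2}\right)$ ($r{\left(W \right)} = \left(W + W^{2}\right) 2 W = 2 W \left(W + W^{2}\right)$)
$\left(15 - 32\right) \left(44 + 29\right) r{\left(-5 \right)} 9 = \left(15 - 32\right) \left(44 + 29\right) 2 \left(-5\right)^{2} \left(1 - 5\right) 9 = \left(-17\right) 73 \cdot 2 \cdot 25 \left(-4\right) 9 = \left(-1241\right) \left(-200\right) 9 = 248200 \cdot 9 = 2233800$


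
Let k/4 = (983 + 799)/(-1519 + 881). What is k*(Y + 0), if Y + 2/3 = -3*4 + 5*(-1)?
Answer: 5724/29 ≈ 197.38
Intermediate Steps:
Y = -53/3 (Y = -2/3 + (-3*4 + 5*(-1)) = -2/3 + (-12 - 5) = -2/3 - 17 = -53/3 ≈ -17.667)
k = -324/29 (k = 4*((983 + 799)/(-1519 + 881)) = 4*(1782/(-638)) = 4*(1782*(-1/638)) = 4*(-81/29) = -324/29 ≈ -11.172)
k*(Y + 0) = -324*(-53/3 + 0)/29 = -324/29*(-53/3) = 5724/29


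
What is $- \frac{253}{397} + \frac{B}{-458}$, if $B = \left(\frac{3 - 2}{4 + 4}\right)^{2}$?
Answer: $- \frac{7416333}{11636864} \approx -0.63731$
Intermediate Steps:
$B = \frac{1}{64}$ ($B = \left(1 \cdot \frac{1}{8}\right)^{2} = \left(\frac{1}{8}\right)^{2} = \frac{1}{64} \approx 0.015625$)
$- \frac{253}{397} + \frac{B}{-458} = - \frac{253}{397} + \frac{1}{64 \left(-458\right)} = \left(-253\right) \frac{1}{397} + \frac{1}{64} \left(- \frac{1}{458}\right) = - \frac{253}{397} - \frac{1}{29312} = - \frac{7416333}{11636864}$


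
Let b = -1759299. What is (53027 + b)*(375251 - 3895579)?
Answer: 6006637097216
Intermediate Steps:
(53027 + b)*(375251 - 3895579) = (53027 - 1759299)*(375251 - 3895579) = -1706272*(-3520328) = 6006637097216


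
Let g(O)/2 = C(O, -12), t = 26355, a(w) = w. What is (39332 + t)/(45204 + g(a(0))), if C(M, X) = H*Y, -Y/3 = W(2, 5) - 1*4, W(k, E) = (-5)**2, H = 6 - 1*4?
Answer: 65687/44952 ≈ 1.4613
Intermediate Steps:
H = 2 (H = 6 - 4 = 2)
W(k, E) = 25
Y = -63 (Y = -3*(25 - 1*4) = -3*(25 - 4) = -3*21 = -63)
C(M, X) = -126 (C(M, X) = 2*(-63) = -126)
g(O) = -252 (g(O) = 2*(-126) = -252)
(39332 + t)/(45204 + g(a(0))) = (39332 + 26355)/(45204 - 252) = 65687/44952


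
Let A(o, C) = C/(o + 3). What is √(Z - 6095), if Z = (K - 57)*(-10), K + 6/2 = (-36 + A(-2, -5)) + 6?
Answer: 7*I*√105 ≈ 71.729*I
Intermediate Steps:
A(o, C) = C/(3 + o)
K = -38 (K = -3 + ((-36 - 5/(3 - 2)) + 6) = -3 + ((-36 - 5/1) + 6) = -3 + ((-36 - 5*1) + 6) = -3 + ((-36 - 5) + 6) = -3 + (-41 + 6) = -3 - 35 = -38)
Z = 950 (Z = (-38 - 57)*(-10) = -95*(-10) = 950)
√(Z - 6095) = √(950 - 6095) = √(-5145) = 7*I*√105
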